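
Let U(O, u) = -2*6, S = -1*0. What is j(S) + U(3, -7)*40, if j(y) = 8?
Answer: -472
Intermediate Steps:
S = 0
U(O, u) = -12
j(S) + U(3, -7)*40 = 8 - 12*40 = 8 - 480 = -472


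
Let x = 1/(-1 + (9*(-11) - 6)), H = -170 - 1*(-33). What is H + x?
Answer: -14523/106 ≈ -137.01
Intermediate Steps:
H = -137 (H = -170 + 33 = -137)
x = -1/106 (x = 1/(-1 + (-99 - 6)) = 1/(-1 - 105) = 1/(-106) = -1/106 ≈ -0.0094340)
H + x = -137 - 1/106 = -14523/106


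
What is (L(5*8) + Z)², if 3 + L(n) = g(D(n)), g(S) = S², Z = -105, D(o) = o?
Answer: 2226064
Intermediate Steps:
L(n) = -3 + n²
(L(5*8) + Z)² = ((-3 + (5*8)²) - 105)² = ((-3 + 40²) - 105)² = ((-3 + 1600) - 105)² = (1597 - 105)² = 1492² = 2226064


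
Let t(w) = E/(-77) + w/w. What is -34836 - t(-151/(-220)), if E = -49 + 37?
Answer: -2682461/77 ≈ -34837.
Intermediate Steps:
E = -12
t(w) = 89/77 (t(w) = -12/(-77) + w/w = -12*(-1/77) + 1 = 12/77 + 1 = 89/77)
-34836 - t(-151/(-220)) = -34836 - 1*89/77 = -34836 - 89/77 = -2682461/77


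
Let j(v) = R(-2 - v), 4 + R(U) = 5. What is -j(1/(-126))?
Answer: -1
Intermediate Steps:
R(U) = 1 (R(U) = -4 + 5 = 1)
j(v) = 1
-j(1/(-126)) = -1*1 = -1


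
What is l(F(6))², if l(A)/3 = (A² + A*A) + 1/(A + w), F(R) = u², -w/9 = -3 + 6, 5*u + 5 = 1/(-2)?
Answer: 12494190951191889/166281025000000 ≈ 75.139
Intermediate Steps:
u = -11/10 (u = -1 + (⅕)/(-2) = -1 + (⅕)*(-½) = -1 - ⅒ = -11/10 ≈ -1.1000)
w = -27 (w = -9*(-3 + 6) = -9*3 = -27)
F(R) = 121/100 (F(R) = (-11/10)² = 121/100)
l(A) = 3/(-27 + A) + 6*A² (l(A) = 3*((A² + A*A) + 1/(A - 27)) = 3*((A² + A²) + 1/(-27 + A)) = 3*(2*A² + 1/(-27 + A)) = 3*(1/(-27 + A) + 2*A²) = 3/(-27 + A) + 6*A²)
l(F(6))² = (3*(1 - 54*(121/100)² + 2*(121/100)³)/(-27 + 121/100))² = (3*(1 - 54*14641/10000 + 2*(1771561/1000000))/(-2579/100))² = (3*(-100/2579)*(1 - 395307/5000 + 1771561/500000))² = (3*(-100/2579)*(-37259139/500000))² = (111777417/12895000)² = 12494190951191889/166281025000000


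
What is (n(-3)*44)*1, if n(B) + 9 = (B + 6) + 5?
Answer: -44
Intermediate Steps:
n(B) = 2 + B (n(B) = -9 + ((B + 6) + 5) = -9 + ((6 + B) + 5) = -9 + (11 + B) = 2 + B)
(n(-3)*44)*1 = ((2 - 3)*44)*1 = -1*44*1 = -44*1 = -44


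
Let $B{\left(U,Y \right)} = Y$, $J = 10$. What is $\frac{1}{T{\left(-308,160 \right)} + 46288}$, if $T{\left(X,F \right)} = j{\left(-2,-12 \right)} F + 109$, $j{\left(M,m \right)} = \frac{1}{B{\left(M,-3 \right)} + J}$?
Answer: $\frac{7}{324939} \approx 2.1543 \cdot 10^{-5}$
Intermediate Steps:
$j{\left(M,m \right)} = \frac{1}{7}$ ($j{\left(M,m \right)} = \frac{1}{-3 + 10} = \frac{1}{7}$)
$T{\left(X,F \right)} = 109 + \frac{F}{7}$ ($T{\left(X,F \right)} = \frac{F}{7} + 109 = 109 + \frac{F}{7}$)
$\frac{1}{T{\left(-308,160 \right)} + 46288} = \frac{1}{\left(109 + \frac{1}{7} \cdot 160\right) + 46288} = \frac{1}{\left(109 + \frac{160}{7}\right) + 46288} = \frac{1}{\frac{923}{7} + 46288} = \frac{1}{\frac{324939}{7}} = \frac{7}{324939}$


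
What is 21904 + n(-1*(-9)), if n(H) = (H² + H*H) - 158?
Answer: 21908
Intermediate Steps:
n(H) = -158 + 2*H² (n(H) = (H² + H²) - 158 = 2*H² - 158 = -158 + 2*H²)
21904 + n(-1*(-9)) = 21904 + (-158 + 2*(-1*(-9))²) = 21904 + (-158 + 2*9²) = 21904 + (-158 + 2*81) = 21904 + (-158 + 162) = 21904 + 4 = 21908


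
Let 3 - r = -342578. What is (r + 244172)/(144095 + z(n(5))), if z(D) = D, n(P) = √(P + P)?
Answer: 16909634707/4152673803 - 586753*√10/20763369015 ≈ 4.0719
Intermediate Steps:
r = 342581 (r = 3 - 1*(-342578) = 3 + 342578 = 342581)
n(P) = √2*√P (n(P) = √(2*P) = √2*√P)
(r + 244172)/(144095 + z(n(5))) = (342581 + 244172)/(144095 + √2*√5) = 586753/(144095 + √10)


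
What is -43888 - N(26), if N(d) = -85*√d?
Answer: -43888 + 85*√26 ≈ -43455.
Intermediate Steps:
-43888 - N(26) = -43888 - (-85)*√26 = -43888 + 85*√26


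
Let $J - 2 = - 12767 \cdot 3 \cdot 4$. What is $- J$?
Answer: $153202$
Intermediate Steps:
$J = -153202$ ($J = 2 - 12767 \cdot 3 \cdot 4 = 2 - 153204 = -153202$)
$- J = \left(-1\right) \left(-153202\right) = 153202$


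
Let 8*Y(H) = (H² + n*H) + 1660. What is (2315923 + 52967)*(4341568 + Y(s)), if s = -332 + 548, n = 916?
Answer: 10357591318155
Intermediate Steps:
s = 216
Y(H) = 415/2 + H²/8 + 229*H/2 (Y(H) = ((H² + 916*H) + 1660)/8 = (1660 + H² + 916*H)/8 = 415/2 + H²/8 + 229*H/2)
(2315923 + 52967)*(4341568 + Y(s)) = (2315923 + 52967)*(4341568 + (415/2 + (⅛)*216² + (229/2)*216)) = 2368890*(4341568 + (415/2 + (⅛)*46656 + 24732)) = 2368890*(4341568 + (415/2 + 5832 + 24732)) = 2368890*(4341568 + 61543/2) = 2368890*(8744679/2) = 10357591318155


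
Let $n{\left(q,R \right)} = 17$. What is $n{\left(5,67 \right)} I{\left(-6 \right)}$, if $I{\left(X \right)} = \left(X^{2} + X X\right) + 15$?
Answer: $1479$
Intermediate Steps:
$I{\left(X \right)} = 15 + 2 X^{2}$ ($I{\left(X \right)} = \left(X^{2} + X^{2}\right) + 15 = 2 X^{2} + 15 = 15 + 2 X^{2}$)
$n{\left(5,67 \right)} I{\left(-6 \right)} = 17 \left(15 + 2 \left(-6\right)^{2}\right) = 17 \left(15 + 2 \cdot 36\right) = 17 \left(15 + 72\right) = 17 \cdot 87 = 1479$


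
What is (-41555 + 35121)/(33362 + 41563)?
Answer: -6434/74925 ≈ -0.085873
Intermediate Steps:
(-41555 + 35121)/(33362 + 41563) = -6434/74925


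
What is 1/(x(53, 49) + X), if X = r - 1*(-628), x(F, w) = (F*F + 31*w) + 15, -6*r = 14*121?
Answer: 3/14066 ≈ 0.00021328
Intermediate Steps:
r = -847/3 (r = -7*121/3 = -⅙*1694 = -847/3 ≈ -282.33)
x(F, w) = 15 + F² + 31*w (x(F, w) = (F² + 31*w) + 15 = 15 + F² + 31*w)
X = 1037/3 (X = -847/3 - 1*(-628) = -847/3 + 628 = 1037/3 ≈ 345.67)
1/(x(53, 49) + X) = 1/((15 + 53² + 31*49) + 1037/3) = 1/((15 + 2809 + 1519) + 1037/3) = 1/(4343 + 1037/3) = 1/(14066/3) = 3/14066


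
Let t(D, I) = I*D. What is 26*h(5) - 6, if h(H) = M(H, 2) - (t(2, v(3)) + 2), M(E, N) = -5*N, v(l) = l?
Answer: -474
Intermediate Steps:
t(D, I) = D*I
h(H) = -18 (h(H) = -5*2 - (2*3 + 2) = -10 - (6 + 2) = -10 - 1*8 = -10 - 8 = -18)
26*h(5) - 6 = 26*(-18) - 6 = -468 - 6 = -474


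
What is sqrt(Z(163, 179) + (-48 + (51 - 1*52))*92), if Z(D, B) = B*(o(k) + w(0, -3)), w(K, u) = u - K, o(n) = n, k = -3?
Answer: I*sqrt(5582) ≈ 74.713*I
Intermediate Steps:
Z(D, B) = -6*B (Z(D, B) = B*(-3 + (-3 - 1*0)) = B*(-3 + (-3 + 0)) = B*(-3 - 3) = B*(-6) = -6*B)
sqrt(Z(163, 179) + (-48 + (51 - 1*52))*92) = sqrt(-6*179 + (-48 + (51 - 1*52))*92) = sqrt(-1074 + (-48 + (51 - 52))*92) = sqrt(-1074 + (-48 - 1)*92) = sqrt(-1074 - 49*92) = sqrt(-1074 - 4508) = sqrt(-5582) = I*sqrt(5582)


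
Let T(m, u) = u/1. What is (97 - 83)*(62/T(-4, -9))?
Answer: -868/9 ≈ -96.444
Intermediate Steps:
T(m, u) = u (T(m, u) = u*1 = u)
(97 - 83)*(62/T(-4, -9)) = (97 - 83)*(62/(-9)) = 14*(62*(-1/9)) = 14*(-62/9) = -868/9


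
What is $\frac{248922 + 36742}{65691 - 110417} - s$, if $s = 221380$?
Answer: $- \frac{4950863772}{22363} \approx -2.2139 \cdot 10^{5}$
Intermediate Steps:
$\frac{248922 + 36742}{65691 - 110417} - s = \frac{248922 + 36742}{65691 - 110417} - 221380 = \frac{285664}{65691 - 110417} - 221380 = \frac{285664}{-44726} - 221380 = 285664 \left(- \frac{1}{44726}\right) - 221380 = - \frac{142832}{22363} - 221380 = - \frac{4950863772}{22363}$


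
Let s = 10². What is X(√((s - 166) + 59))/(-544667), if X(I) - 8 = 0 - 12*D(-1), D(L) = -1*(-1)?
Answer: 4/544667 ≈ 7.3439e-6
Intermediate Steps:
s = 100
D(L) = 1
X(I) = -4 (X(I) = 8 + (0 - 12*1) = 8 + (0 - 12) = 8 - 12 = -4)
X(√((s - 166) + 59))/(-544667) = -4/(-544667) = -4*(-1/544667) = 4/544667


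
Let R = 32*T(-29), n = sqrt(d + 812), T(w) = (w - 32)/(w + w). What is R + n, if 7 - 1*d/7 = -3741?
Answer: 976/29 + 14*sqrt(138) ≈ 198.12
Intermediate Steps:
d = 26236 (d = 49 - 7*(-3741) = 49 + 26187 = 26236)
T(w) = (-32 + w)/(2*w) (T(w) = (-32 + w)/((2*w)) = (-32 + w)*(1/(2*w)) = (-32 + w)/(2*w))
n = 14*sqrt(138) (n = sqrt(26236 + 812) = sqrt(27048) = 14*sqrt(138) ≈ 164.46)
R = 976/29 (R = 32*((1/2)*(-32 - 29)/(-29)) = 32*((1/2)*(-1/29)*(-61)) = 32*(61/58) = 976/29 ≈ 33.655)
R + n = 976/29 + 14*sqrt(138)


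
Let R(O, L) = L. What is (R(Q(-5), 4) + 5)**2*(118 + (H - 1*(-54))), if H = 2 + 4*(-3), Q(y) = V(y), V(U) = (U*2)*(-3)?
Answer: 13122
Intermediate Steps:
V(U) = -6*U (V(U) = (2*U)*(-3) = -6*U)
Q(y) = -6*y
H = -10 (H = 2 - 12 = -10)
(R(Q(-5), 4) + 5)**2*(118 + (H - 1*(-54))) = (4 + 5)**2*(118 + (-10 - 1*(-54))) = 9**2*(118 + (-10 + 54)) = 81*(118 + 44) = 81*162 = 13122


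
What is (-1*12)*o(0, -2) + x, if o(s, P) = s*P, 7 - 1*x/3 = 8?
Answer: -3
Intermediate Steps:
x = -3 (x = 21 - 3*8 = 21 - 24 = -3)
o(s, P) = P*s
(-1*12)*o(0, -2) + x = (-1*12)*(-2*0) - 3 = -12*0 - 3 = 0 - 3 = -3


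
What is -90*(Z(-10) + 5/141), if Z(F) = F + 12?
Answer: -8610/47 ≈ -183.19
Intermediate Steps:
Z(F) = 12 + F
-90*(Z(-10) + 5/141) = -90*((12 - 10) + 5/141) = -90*(2 + 5*(1/141)) = -90*(2 + 5/141) = -90*287/141 = -8610/47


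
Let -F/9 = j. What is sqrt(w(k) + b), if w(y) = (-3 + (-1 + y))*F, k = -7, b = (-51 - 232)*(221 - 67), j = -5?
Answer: I*sqrt(44077) ≈ 209.95*I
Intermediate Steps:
F = 45 (F = -9*(-5) = 45)
b = -43582 (b = -283*154 = -43582)
w(y) = -180 + 45*y (w(y) = (-3 + (-1 + y))*45 = (-4 + y)*45 = -180 + 45*y)
sqrt(w(k) + b) = sqrt((-180 + 45*(-7)) - 43582) = sqrt((-180 - 315) - 43582) = sqrt(-495 - 43582) = sqrt(-44077) = I*sqrt(44077)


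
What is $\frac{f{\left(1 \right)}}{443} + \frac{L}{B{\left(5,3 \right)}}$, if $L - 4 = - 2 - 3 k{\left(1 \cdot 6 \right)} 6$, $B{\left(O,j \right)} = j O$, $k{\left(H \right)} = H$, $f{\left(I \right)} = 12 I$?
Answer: $\frac{19528}{1329} \approx 14.694$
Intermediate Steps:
$B{\left(O,j \right)} = O j$
$L = 220$ ($L = 4 - 2 - 3 \cdot 1 \cdot 6 \cdot 6 = 4 - 2 \left(-3\right) 6 \cdot 6 = 4 - 2 \left(\left(-18\right) 6\right) = 4 - -216 = 4 + 216 = 220$)
$\frac{f{\left(1 \right)}}{443} + \frac{L}{B{\left(5,3 \right)}} = \frac{12 \cdot 1}{443} + \frac{220}{5 \cdot 3} = 12 \cdot \frac{1}{443} + \frac{220}{15} = \frac{12}{443} + 220 \cdot \frac{1}{15} = \frac{12}{443} + \frac{44}{3} = \frac{19528}{1329}$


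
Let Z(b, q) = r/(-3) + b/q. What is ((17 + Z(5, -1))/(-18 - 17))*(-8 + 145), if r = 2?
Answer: -4658/105 ≈ -44.362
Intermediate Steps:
Z(b, q) = -2/3 + b/q (Z(b, q) = 2/(-3) + b/q = 2*(-1/3) + b/q = -2/3 + b/q)
((17 + Z(5, -1))/(-18 - 17))*(-8 + 145) = ((17 + (-2/3 + 5/(-1)))/(-18 - 17))*(-8 + 145) = ((17 + (-2/3 + 5*(-1)))/(-35))*137 = ((17 + (-2/3 - 5))*(-1/35))*137 = ((17 - 17/3)*(-1/35))*137 = ((34/3)*(-1/35))*137 = -34/105*137 = -4658/105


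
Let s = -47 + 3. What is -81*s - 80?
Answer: 3484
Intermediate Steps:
s = -44
-81*s - 80 = -81*(-44) - 80 = 3564 - 80 = 3484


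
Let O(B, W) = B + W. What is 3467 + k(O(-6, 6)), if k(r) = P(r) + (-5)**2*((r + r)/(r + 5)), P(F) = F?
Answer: 3467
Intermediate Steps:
k(r) = r + 50*r/(5 + r) (k(r) = r + (-5)**2*((r + r)/(r + 5)) = r + 25*((2*r)/(5 + r)) = r + 25*(2*r/(5 + r)) = r + 50*r/(5 + r))
3467 + k(O(-6, 6)) = 3467 + (-6 + 6)*(55 + (-6 + 6))/(5 + (-6 + 6)) = 3467 + 0*(55 + 0)/(5 + 0) = 3467 + 0*55/5 = 3467 + 0*(1/5)*55 = 3467 + 0 = 3467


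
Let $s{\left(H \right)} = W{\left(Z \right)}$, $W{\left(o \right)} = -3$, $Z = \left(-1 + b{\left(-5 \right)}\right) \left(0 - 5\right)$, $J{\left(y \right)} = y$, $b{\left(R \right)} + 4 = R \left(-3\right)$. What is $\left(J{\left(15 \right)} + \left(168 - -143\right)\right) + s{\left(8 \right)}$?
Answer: $323$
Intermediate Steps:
$b{\left(R \right)} = -4 - 3 R$ ($b{\left(R \right)} = -4 + R \left(-3\right) = -4 - 3 R$)
$Z = -50$ ($Z = \left(-1 - -11\right) \left(0 - 5\right) = \left(-1 + \left(-4 + 15\right)\right) \left(-5\right) = \left(-1 + 11\right) \left(-5\right) = 10 \left(-5\right) = -50$)
$s{\left(H \right)} = -3$
$\left(J{\left(15 \right)} + \left(168 - -143\right)\right) + s{\left(8 \right)} = \left(15 + \left(168 - -143\right)\right) - 3 = \left(15 + \left(168 + 143\right)\right) - 3 = \left(15 + 311\right) - 3 = 326 - 3 = 323$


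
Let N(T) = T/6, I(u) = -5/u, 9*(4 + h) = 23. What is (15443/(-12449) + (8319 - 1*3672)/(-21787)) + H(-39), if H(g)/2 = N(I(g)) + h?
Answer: -15161368303/3525942719 ≈ -4.2999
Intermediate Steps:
h = -13/9 (h = -4 + (⅑)*23 = -4 + 23/9 = -13/9 ≈ -1.4444)
N(T) = T/6 (N(T) = T*(⅙) = T/6)
H(g) = -26/9 - 5/(3*g) (H(g) = 2*((-5/g)/6 - 13/9) = 2*(-5/(6*g) - 13/9) = 2*(-13/9 - 5/(6*g)) = -26/9 - 5/(3*g))
(15443/(-12449) + (8319 - 1*3672)/(-21787)) + H(-39) = (15443/(-12449) + (8319 - 1*3672)/(-21787)) + (⅑)*(-15 - 26*(-39))/(-39) = (15443*(-1/12449) + (8319 - 3672)*(-1/21787)) + (⅑)*(-1/39)*(-15 + 1014) = (-15443/12449 + 4647*(-1/21787)) + (⅑)*(-1/39)*999 = (-15443/12449 - 4647/21787) - 37/13 = -394307144/271226363 - 37/13 = -15161368303/3525942719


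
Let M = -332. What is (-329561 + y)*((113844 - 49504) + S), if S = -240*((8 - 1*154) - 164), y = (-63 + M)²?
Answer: -24076384640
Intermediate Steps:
y = 156025 (y = (-63 - 332)² = (-395)² = 156025)
S = 74400 (S = -240*((8 - 154) - 164) = -240*(-146 - 164) = -240*(-310) = 74400)
(-329561 + y)*((113844 - 49504) + S) = (-329561 + 156025)*((113844 - 49504) + 74400) = -173536*(64340 + 74400) = -173536*138740 = -24076384640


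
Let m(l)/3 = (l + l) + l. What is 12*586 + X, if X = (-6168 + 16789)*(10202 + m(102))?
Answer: 118112552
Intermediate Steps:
m(l) = 9*l (m(l) = 3*((l + l) + l) = 3*(2*l + l) = 3*(3*l) = 9*l)
X = 118105520 (X = (-6168 + 16789)*(10202 + 9*102) = 10621*(10202 + 918) = 10621*11120 = 118105520)
12*586 + X = 12*586 + 118105520 = 7032 + 118105520 = 118112552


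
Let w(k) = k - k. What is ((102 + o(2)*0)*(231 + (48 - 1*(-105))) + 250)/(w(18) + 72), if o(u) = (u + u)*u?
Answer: 19709/36 ≈ 547.47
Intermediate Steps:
w(k) = 0
o(u) = 2*u**2 (o(u) = (2*u)*u = 2*u**2)
((102 + o(2)*0)*(231 + (48 - 1*(-105))) + 250)/(w(18) + 72) = ((102 + (2*2**2)*0)*(231 + (48 - 1*(-105))) + 250)/(0 + 72) = ((102 + (2*4)*0)*(231 + (48 + 105)) + 250)/72 = ((102 + 8*0)*(231 + 153) + 250)*(1/72) = ((102 + 0)*384 + 250)*(1/72) = (102*384 + 250)*(1/72) = (39168 + 250)*(1/72) = 39418*(1/72) = 19709/36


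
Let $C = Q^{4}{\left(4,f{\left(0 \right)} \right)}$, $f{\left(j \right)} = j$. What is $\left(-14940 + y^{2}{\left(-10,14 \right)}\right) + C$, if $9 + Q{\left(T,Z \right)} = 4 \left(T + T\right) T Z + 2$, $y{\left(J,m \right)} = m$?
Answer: $-12343$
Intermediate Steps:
$Q{\left(T,Z \right)} = -7 + 8 Z T^{2}$ ($Q{\left(T,Z \right)} = -9 + \left(4 \left(T + T\right) T Z + 2\right) = -9 + \left(4 \cdot 2 T T Z + 2\right) = -9 + \left(8 T T Z + 2\right) = -9 + \left(8 T^{2} Z + 2\right) = -9 + \left(8 Z T^{2} + 2\right) = -9 + \left(2 + 8 Z T^{2}\right) = -7 + 8 Z T^{2}$)
$C = 2401$ ($C = \left(-7 + 8 \cdot 0 \cdot 4^{2}\right)^{4} = \left(-7 + 8 \cdot 0 \cdot 16\right)^{4} = \left(-7 + 0\right)^{4} = \left(-7\right)^{4} = 2401$)
$\left(-14940 + y^{2}{\left(-10,14 \right)}\right) + C = \left(-14940 + 14^{2}\right) + 2401 = \left(-14940 + 196\right) + 2401 = -14744 + 2401 = -12343$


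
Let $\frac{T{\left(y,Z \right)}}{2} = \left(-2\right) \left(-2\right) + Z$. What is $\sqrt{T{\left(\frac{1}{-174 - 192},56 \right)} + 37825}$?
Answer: $\sqrt{37945} \approx 194.79$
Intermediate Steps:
$T{\left(y,Z \right)} = 8 + 2 Z$ ($T{\left(y,Z \right)} = 2 \left(\left(-2\right) \left(-2\right) + Z\right) = 2 \left(4 + Z\right) = 8 + 2 Z$)
$\sqrt{T{\left(\frac{1}{-174 - 192},56 \right)} + 37825} = \sqrt{\left(8 + 2 \cdot 56\right) + 37825} = \sqrt{\left(8 + 112\right) + 37825} = \sqrt{120 + 37825} = \sqrt{37945}$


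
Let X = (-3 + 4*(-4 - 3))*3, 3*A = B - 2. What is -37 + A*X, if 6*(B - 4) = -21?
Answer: 19/2 ≈ 9.5000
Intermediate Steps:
B = ½ (B = 4 + (⅙)*(-21) = 4 - 7/2 = ½ ≈ 0.50000)
A = -½ (A = (½ - 2)/3 = (⅓)*(-3/2) = -½ ≈ -0.50000)
X = -93 (X = (-3 + 4*(-7))*3 = (-3 - 28)*3 = -31*3 = -93)
-37 + A*X = -37 - ½*(-93) = -37 + 93/2 = 19/2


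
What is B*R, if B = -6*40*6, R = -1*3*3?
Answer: 12960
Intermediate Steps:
R = -9 (R = -3*3 = -9)
B = -1440 (B = -240*6 = -1440)
B*R = -1440*(-9) = 12960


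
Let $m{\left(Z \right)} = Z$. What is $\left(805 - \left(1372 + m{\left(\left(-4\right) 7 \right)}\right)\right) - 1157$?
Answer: $-1696$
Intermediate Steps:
$\left(805 - \left(1372 + m{\left(\left(-4\right) 7 \right)}\right)\right) - 1157 = \left(805 - \left(1372 - 28\right)\right) - 1157 = \left(805 - 1344\right) - 1157 = -539 - 1157 = -1696$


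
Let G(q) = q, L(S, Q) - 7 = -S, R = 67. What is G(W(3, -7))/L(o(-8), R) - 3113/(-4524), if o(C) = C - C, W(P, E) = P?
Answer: 35363/31668 ≈ 1.1167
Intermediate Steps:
o(C) = 0
L(S, Q) = 7 - S
G(W(3, -7))/L(o(-8), R) - 3113/(-4524) = 3/(7 - 1*0) - 3113/(-4524) = 3/(7 + 0) - 3113*(-1/4524) = 3/7 + 3113/4524 = 35363/31668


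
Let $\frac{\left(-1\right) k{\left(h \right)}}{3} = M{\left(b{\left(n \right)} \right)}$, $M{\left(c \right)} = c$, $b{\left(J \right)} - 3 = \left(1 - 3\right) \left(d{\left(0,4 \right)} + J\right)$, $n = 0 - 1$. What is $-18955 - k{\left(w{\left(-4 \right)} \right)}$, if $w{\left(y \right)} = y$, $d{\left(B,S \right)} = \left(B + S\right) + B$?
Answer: $-18964$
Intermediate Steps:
$d{\left(B,S \right)} = S + 2 B$
$n = -1$
$b{\left(J \right)} = -5 - 2 J$ ($b{\left(J \right)} = 3 + \left(1 - 3\right) \left(\left(4 + 2 \cdot 0\right) + J\right) = 3 - 2 \left(\left(4 + 0\right) + J\right) = 3 - 2 \left(4 + J\right) = 3 - \left(8 + 2 J\right) = -5 - 2 J$)
$k{\left(h \right)} = 9$ ($k{\left(h \right)} = - 3 \left(-5 - -2\right) = - 3 \left(-5 + 2\right) = \left(-3\right) \left(-3\right) = 9$)
$-18955 - k{\left(w{\left(-4 \right)} \right)} = -18955 - 9 = -18964$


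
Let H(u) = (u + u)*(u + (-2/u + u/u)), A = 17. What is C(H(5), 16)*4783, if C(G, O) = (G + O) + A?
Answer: 425687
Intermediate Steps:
H(u) = 2*u*(1 + u - 2/u) (H(u) = (2*u)*(u + (-2/u + 1)) = (2*u)*(u + (1 - 2/u)) = (2*u)*(1 + u - 2/u) = 2*u*(1 + u - 2/u))
C(G, O) = 17 + G + O (C(G, O) = (G + O) + 17 = 17 + G + O)
C(H(5), 16)*4783 = (17 + (-4 + 2*5 + 2*5²) + 16)*4783 = (17 + (-4 + 10 + 2*25) + 16)*4783 = (17 + (-4 + 10 + 50) + 16)*4783 = (17 + 56 + 16)*4783 = 89*4783 = 425687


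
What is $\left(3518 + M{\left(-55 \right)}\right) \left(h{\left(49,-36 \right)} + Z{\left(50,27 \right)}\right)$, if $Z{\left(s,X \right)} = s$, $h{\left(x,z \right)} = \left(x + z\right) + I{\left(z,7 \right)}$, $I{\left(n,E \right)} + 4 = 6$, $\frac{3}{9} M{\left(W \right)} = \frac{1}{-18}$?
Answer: $\frac{1371955}{6} \approx 2.2866 \cdot 10^{5}$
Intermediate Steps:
$M{\left(W \right)} = - \frac{1}{6}$ ($M{\left(W \right)} = \frac{3}{-18} = 3 \left(- \frac{1}{18}\right) = - \frac{1}{6}$)
$I{\left(n,E \right)} = 2$ ($I{\left(n,E \right)} = -4 + 6 = 2$)
$h{\left(x,z \right)} = 2 + x + z$ ($h{\left(x,z \right)} = \left(x + z\right) + 2 = 2 + x + z$)
$\left(3518 + M{\left(-55 \right)}\right) \left(h{\left(49,-36 \right)} + Z{\left(50,27 \right)}\right) = \left(3518 - \frac{1}{6}\right) \left(\left(2 + 49 - 36\right) + 50\right) = \frac{21107 \left(15 + 50\right)}{6} = \frac{21107}{6} \cdot 65 = \frac{1371955}{6}$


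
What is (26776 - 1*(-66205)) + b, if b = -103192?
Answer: -10211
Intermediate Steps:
(26776 - 1*(-66205)) + b = (26776 - 1*(-66205)) - 103192 = (26776 + 66205) - 103192 = 92981 - 103192 = -10211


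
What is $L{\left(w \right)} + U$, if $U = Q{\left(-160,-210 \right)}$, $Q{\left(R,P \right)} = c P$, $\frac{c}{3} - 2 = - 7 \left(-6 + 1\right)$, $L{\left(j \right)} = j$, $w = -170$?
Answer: $-23480$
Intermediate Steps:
$c = 111$ ($c = 6 + 3 \left(- 7 \left(-6 + 1\right)\right) = 6 + 3 \left(\left(-7\right) \left(-5\right)\right) = 6 + 3 \cdot 35 = 6 + 105 = 111$)
$Q{\left(R,P \right)} = 111 P$
$U = -23310$ ($U = 111 \left(-210\right) = -23310$)
$L{\left(w \right)} + U = -170 - 23310 = -23480$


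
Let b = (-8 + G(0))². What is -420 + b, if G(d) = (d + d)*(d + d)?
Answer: -356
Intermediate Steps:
G(d) = 4*d² (G(d) = (2*d)*(2*d) = 4*d²)
b = 64 (b = (-8 + 4*0²)² = (-8 + 4*0)² = (-8 + 0)² = (-8)² = 64)
-420 + b = -420 + 64 = -356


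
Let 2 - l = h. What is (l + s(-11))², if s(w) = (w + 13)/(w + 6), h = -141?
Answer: 508369/25 ≈ 20335.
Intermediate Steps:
s(w) = (13 + w)/(6 + w)
l = 143 (l = 2 - 1*(-141) = 2 + 141 = 143)
(l + s(-11))² = (143 + (13 - 11)/(6 - 11))² = (143 + 2/(-5))² = (143 - ⅕*2)² = (143 - ⅖)² = (713/5)² = 508369/25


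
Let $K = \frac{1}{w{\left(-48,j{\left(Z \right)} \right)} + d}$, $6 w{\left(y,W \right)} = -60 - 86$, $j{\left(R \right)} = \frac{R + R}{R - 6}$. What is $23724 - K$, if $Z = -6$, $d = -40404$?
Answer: $\frac{2877365343}{121285} \approx 23724.0$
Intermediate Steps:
$j{\left(R \right)} = \frac{2 R}{-6 + R}$
$w{\left(y,W \right)} = - \frac{73}{3}$ ($w{\left(y,W \right)} = \frac{-60 - 86}{6} = \frac{1}{6} \left(-146\right) = - \frac{73}{3}$)
$K = - \frac{3}{121285}$ ($K = \frac{1}{- \frac{73}{3} - 40404} = \frac{1}{- \frac{121285}{3}} = - \frac{3}{121285} \approx -2.4735 \cdot 10^{-5}$)
$23724 - K = 23724 - - \frac{3}{121285} = 23724 + \frac{3}{121285} = \frac{2877365343}{121285}$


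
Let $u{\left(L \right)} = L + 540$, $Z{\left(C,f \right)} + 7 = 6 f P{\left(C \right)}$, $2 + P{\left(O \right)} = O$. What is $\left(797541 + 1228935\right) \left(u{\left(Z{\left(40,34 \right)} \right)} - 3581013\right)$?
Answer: $-7240047546528$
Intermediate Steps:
$P{\left(O \right)} = -2 + O$
$Z{\left(C,f \right)} = -7 + 6 f \left(-2 + C\right)$
$u{\left(L \right)} = 540 + L$
$\left(797541 + 1228935\right) \left(u{\left(Z{\left(40,34 \right)} \right)} - 3581013\right) = \left(797541 + 1228935\right) \left(\left(540 - \left(7 - 204 \left(-2 + 40\right)\right)\right) - 3581013\right) = 2026476 \left(\left(540 - \left(7 - 7752\right)\right) - 3581013\right) = 2026476 \left(\left(540 + \left(-7 + 7752\right)\right) - 3581013\right) = 2026476 \left(\left(540 + 7745\right) - 3581013\right) = 2026476 \left(8285 - 3581013\right) = 2026476 \left(-3572728\right) = -7240047546528$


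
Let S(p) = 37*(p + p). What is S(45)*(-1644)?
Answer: -5474520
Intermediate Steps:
S(p) = 74*p (S(p) = 37*(2*p) = 74*p)
S(45)*(-1644) = (74*45)*(-1644) = 3330*(-1644) = -5474520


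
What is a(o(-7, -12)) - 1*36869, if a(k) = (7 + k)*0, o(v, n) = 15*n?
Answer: -36869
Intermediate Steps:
a(k) = 0
a(o(-7, -12)) - 1*36869 = 0 - 1*36869 = 0 - 36869 = -36869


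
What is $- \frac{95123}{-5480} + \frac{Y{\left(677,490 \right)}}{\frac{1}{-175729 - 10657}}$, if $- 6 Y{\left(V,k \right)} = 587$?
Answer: $\frac{299779800049}{16440} \approx 1.8235 \cdot 10^{7}$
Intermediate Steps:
$Y{\left(V,k \right)} = - \frac{587}{6}$ ($Y{\left(V,k \right)} = \left(- \frac{1}{6}\right) 587 = - \frac{587}{6}$)
$- \frac{95123}{-5480} + \frac{Y{\left(677,490 \right)}}{\frac{1}{-175729 - 10657}} = - \frac{95123}{-5480} - \frac{587}{6 \frac{1}{-175729 - 10657}} = \left(-95123\right) \left(- \frac{1}{5480}\right) - \frac{587}{6 \frac{1}{-186386}} = \frac{95123}{5480} - \frac{587}{6 \left(- \frac{1}{186386}\right)} = \frac{95123}{5480} - - \frac{54704291}{3} = \frac{95123}{5480} + \frac{54704291}{3} = \frac{299779800049}{16440}$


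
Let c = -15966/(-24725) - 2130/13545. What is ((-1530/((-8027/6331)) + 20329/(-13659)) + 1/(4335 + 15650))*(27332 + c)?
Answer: 1292372246202201772993792/39231410044735125 ≈ 3.2942e+7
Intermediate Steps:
c = 253636/519225 (c = -15966*(-1/24725) - 2130*1/13545 = 15966/24725 - 142/903 = 253636/519225 ≈ 0.48849)
((-1530/((-8027/6331)) + 20329/(-13659)) + 1/(4335 + 15650))*(27332 + c) = ((-1530/((-8027/6331)) + 20329/(-13659)) + 1/(4335 + 15650))*(27332 + 253636/519225) = ((-1530/((-8027*1/6331)) + 20329*(-1/13659)) + 1/19985)*(14191711336/519225) = ((-1530/(-8027/6331) - 701/471) + 1/19985)*(14191711336/519225) = ((-1530*(-6331/8027) - 701/471) + 1/19985)*(14191711336/519225) = ((9686430/8027 - 701/471) + 1/19985)*(14191711336/519225) = (4556681603/3780717 + 1/19985)*(14191711336/519225) = (91065285616672/75557629245)*(14191711336/519225) = 1292372246202201772993792/39231410044735125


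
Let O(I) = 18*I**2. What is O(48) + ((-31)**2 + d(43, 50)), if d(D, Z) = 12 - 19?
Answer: 42426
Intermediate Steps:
d(D, Z) = -7
O(48) + ((-31)**2 + d(43, 50)) = 18*48**2 + ((-31)**2 - 7) = 18*2304 + (961 - 7) = 41472 + 954 = 42426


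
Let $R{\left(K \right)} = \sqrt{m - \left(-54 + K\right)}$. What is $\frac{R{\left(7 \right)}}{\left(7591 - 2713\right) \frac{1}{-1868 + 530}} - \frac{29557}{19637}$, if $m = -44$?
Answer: $- \frac{29557}{19637} - \frac{223 \sqrt{3}}{813} \approx -1.9803$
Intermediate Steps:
$R{\left(K \right)} = \sqrt{10 - K}$ ($R{\left(K \right)} = \sqrt{-44 - \left(-54 + K\right)} = \sqrt{10 - K}$)
$\frac{R{\left(7 \right)}}{\left(7591 - 2713\right) \frac{1}{-1868 + 530}} - \frac{29557}{19637} = \frac{\sqrt{10 - 7}}{\left(7591 - 2713\right) \frac{1}{-1868 + 530}} - \frac{29557}{19637} = \frac{\sqrt{10 - 7}}{4878 \frac{1}{-1338}} - \frac{29557}{19637} = \frac{\sqrt{3}}{4878 \left(- \frac{1}{1338}\right)} - \frac{29557}{19637} = \frac{\sqrt{3}}{- \frac{813}{223}} - \frac{29557}{19637} = \sqrt{3} \left(- \frac{223}{813}\right) - \frac{29557}{19637} = - \frac{223 \sqrt{3}}{813} - \frac{29557}{19637} = - \frac{29557}{19637} - \frac{223 \sqrt{3}}{813}$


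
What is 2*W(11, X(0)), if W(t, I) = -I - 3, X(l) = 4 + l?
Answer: -14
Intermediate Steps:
W(t, I) = -3 - I
2*W(11, X(0)) = 2*(-3 - (4 + 0)) = 2*(-3 - 1*4) = 2*(-3 - 4) = 2*(-7) = -14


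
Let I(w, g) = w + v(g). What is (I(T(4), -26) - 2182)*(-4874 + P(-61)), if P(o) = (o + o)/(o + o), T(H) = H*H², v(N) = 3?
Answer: 10306395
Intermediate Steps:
T(H) = H³
P(o) = 1 (P(o) = (2*o)/((2*o)) = (2*o)*(1/(2*o)) = 1)
I(w, g) = 3 + w (I(w, g) = w + 3 = 3 + w)
(I(T(4), -26) - 2182)*(-4874 + P(-61)) = ((3 + 4³) - 2182)*(-4874 + 1) = ((3 + 64) - 2182)*(-4873) = (67 - 2182)*(-4873) = -2115*(-4873) = 10306395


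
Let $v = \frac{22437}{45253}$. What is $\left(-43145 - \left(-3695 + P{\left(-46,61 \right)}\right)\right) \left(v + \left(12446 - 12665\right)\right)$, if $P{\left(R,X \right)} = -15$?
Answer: $\frac{389932096950}{45253} \approx 8.6167 \cdot 10^{6}$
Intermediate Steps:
$v = \frac{22437}{45253}$ ($v = 22437 \cdot \frac{1}{45253} = \frac{22437}{45253} \approx 0.49581$)
$\left(-43145 - \left(-3695 + P{\left(-46,61 \right)}\right)\right) \left(v + \left(12446 - 12665\right)\right) = \left(-43145 + \left(3695 - -15\right)\right) \left(\frac{22437}{45253} + \left(12446 - 12665\right)\right) = \left(-43145 + \left(3695 + 15\right)\right) \left(\frac{22437}{45253} + \left(12446 - 12665\right)\right) = \left(-43145 + 3710\right) \left(\frac{22437}{45253} - 219\right) = \left(-39435\right) \left(- \frac{9887970}{45253}\right) = \frac{389932096950}{45253}$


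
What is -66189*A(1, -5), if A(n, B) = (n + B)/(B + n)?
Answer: -66189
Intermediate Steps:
A(n, B) = 1 (A(n, B) = (B + n)/(B + n) = 1)
-66189*A(1, -5) = -66189*1 = -66189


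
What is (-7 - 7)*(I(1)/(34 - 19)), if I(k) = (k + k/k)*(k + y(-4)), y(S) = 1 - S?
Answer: -56/5 ≈ -11.200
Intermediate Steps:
I(k) = (1 + k)*(5 + k) (I(k) = (k + k/k)*(k + (1 - 1*(-4))) = (k + 1)*(k + (1 + 4)) = (1 + k)*(k + 5) = (1 + k)*(5 + k))
(-7 - 7)*(I(1)/(34 - 19)) = (-7 - 7)*((5 + 1**2 + 6*1)/(34 - 19)) = -14*(5 + 1 + 6)/15 = -168/15 = -14*4/5 = -56/5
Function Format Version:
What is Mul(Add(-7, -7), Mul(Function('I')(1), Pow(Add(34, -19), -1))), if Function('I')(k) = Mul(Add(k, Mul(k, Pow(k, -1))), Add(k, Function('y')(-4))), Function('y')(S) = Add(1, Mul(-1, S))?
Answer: Rational(-56, 5) ≈ -11.200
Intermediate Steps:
Function('I')(k) = Mul(Add(1, k), Add(5, k)) (Function('I')(k) = Mul(Add(k, Mul(k, Pow(k, -1))), Add(k, Add(1, Mul(-1, -4)))) = Mul(Add(k, 1), Add(k, Add(1, 4))) = Mul(Add(1, k), Add(k, 5)) = Mul(Add(1, k), Add(5, k)))
Mul(Add(-7, -7), Mul(Function('I')(1), Pow(Add(34, -19), -1))) = Mul(Add(-7, -7), Mul(Add(5, Pow(1, 2), Mul(6, 1)), Pow(Add(34, -19), -1))) = Mul(-14, Mul(Add(5, 1, 6), Pow(15, -1))) = Mul(-14, Mul(12, Rational(1, 15))) = Mul(-14, Rational(4, 5)) = Rational(-56, 5)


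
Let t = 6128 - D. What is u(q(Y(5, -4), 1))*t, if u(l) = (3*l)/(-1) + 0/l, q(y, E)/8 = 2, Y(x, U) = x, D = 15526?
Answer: 451104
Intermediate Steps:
q(y, E) = 16 (q(y, E) = 8*2 = 16)
t = -9398 (t = 6128 - 1*15526 = 6128 - 15526 = -9398)
u(l) = -3*l (u(l) = (3*l)*(-1) + 0 = -3*l + 0 = -3*l)
u(q(Y(5, -4), 1))*t = -3*16*(-9398) = -48*(-9398) = 451104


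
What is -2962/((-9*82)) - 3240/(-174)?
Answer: 242209/10701 ≈ 22.634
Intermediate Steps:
-2962/((-9*82)) - 3240/(-174) = -2962/(-738) - 3240*(-1/174) = -2962*(-1/738) + 540/29 = 1481/369 + 540/29 = 242209/10701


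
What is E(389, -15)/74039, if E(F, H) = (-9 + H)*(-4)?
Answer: 96/74039 ≈ 0.0012966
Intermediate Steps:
E(F, H) = 36 - 4*H
E(389, -15)/74039 = (36 - 4*(-15))/74039 = (36 + 60)*(1/74039) = 96*(1/74039) = 96/74039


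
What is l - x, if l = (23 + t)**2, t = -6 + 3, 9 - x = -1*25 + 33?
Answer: 399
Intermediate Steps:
x = 1 (x = 9 - (-1*25 + 33) = 9 - (-25 + 33) = 9 - 1*8 = 9 - 8 = 1)
t = -3
l = 400 (l = (23 - 3)**2 = 20**2 = 400)
l - x = 400 - 1*1 = 400 - 1 = 399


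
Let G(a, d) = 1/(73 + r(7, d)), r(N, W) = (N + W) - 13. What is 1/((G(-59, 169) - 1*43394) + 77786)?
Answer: 236/8116513 ≈ 2.9077e-5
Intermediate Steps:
r(N, W) = -13 + N + W
G(a, d) = 1/(67 + d) (G(a, d) = 1/(73 + (-13 + 7 + d)) = 1/(73 + (-6 + d)) = 1/(67 + d))
1/((G(-59, 169) - 1*43394) + 77786) = 1/((1/(67 + 169) - 1*43394) + 77786) = 1/((1/236 - 43394) + 77786) = 1/(-10240983/236 + 77786) = 1/(8116513/236) = 236/8116513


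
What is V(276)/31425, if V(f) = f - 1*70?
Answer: 206/31425 ≈ 0.0065553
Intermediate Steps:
V(f) = -70 + f (V(f) = f - 70 = -70 + f)
V(276)/31425 = (-70 + 276)/31425 = 206*(1/31425) = 206/31425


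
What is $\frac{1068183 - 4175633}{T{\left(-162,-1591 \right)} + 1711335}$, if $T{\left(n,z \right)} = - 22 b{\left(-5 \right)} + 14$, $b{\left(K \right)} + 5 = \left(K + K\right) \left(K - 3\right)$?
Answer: $- \frac{3107450}{1709699} \approx -1.8175$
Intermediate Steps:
$b{\left(K \right)} = -5 + 2 K \left(-3 + K\right)$ ($b{\left(K \right)} = -5 + \left(K + K\right) \left(K - 3\right) = -5 + 2 K \left(-3 + K\right)$)
$T{\left(n,z \right)} = -1636$ ($T{\left(n,z \right)} = - 22 \left(-5 - -30 + 2 \left(-5\right)^{2}\right) + 14 = - 22 \left(-5 + 30 + 2 \cdot 25\right) + 14 = - 22 \left(-5 + 30 + 50\right) + 14 = \left(-22\right) 75 + 14 = -1650 + 14 = -1636$)
$\frac{1068183 - 4175633}{T{\left(-162,-1591 \right)} + 1711335} = \frac{1068183 - 4175633}{-1636 + 1711335} = - \frac{3107450}{1709699}$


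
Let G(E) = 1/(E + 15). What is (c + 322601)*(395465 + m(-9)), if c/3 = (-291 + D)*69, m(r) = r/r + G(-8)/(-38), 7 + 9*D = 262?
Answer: 28216069355695/266 ≈ 1.0608e+11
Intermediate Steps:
D = 85/3 (D = -7/9 + (1/9)*262 = -7/9 + 262/9 = 85/3 ≈ 28.333)
G(E) = 1/(15 + E)
m(r) = 265/266 (m(r) = r/r + 1/((15 - 8)*(-38)) = 1 - 1/38/7 = 1 + (1/7)*(-1/38) = 1 - 1/266 = 265/266)
c = -54372 (c = 3*((-291 + 85/3)*69) = 3*(-788/3*69) = 3*(-18124) = -54372)
(c + 322601)*(395465 + m(-9)) = (-54372 + 322601)*(395465 + 265/266) = 268229*(105193955/266) = 28216069355695/266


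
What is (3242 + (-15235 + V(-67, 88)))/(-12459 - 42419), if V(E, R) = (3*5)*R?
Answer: 10673/54878 ≈ 0.19449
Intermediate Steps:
V(E, R) = 15*R
(3242 + (-15235 + V(-67, 88)))/(-12459 - 42419) = (3242 + (-15235 + 15*88))/(-12459 - 42419) = (3242 + (-15235 + 1320))/(-54878) = (3242 - 13915)*(-1/54878) = -10673*(-1/54878) = 10673/54878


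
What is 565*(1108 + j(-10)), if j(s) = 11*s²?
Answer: 1247520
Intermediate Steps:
565*(1108 + j(-10)) = 565*(1108 + 11*(-10)²) = 565*(1108 + 11*100) = 565*(1108 + 1100) = 565*2208 = 1247520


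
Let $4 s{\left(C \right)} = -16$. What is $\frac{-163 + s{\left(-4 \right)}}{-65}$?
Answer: $\frac{167}{65} \approx 2.5692$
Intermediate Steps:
$s{\left(C \right)} = -4$ ($s{\left(C \right)} = \frac{1}{4} \left(-16\right) = -4$)
$\frac{-163 + s{\left(-4 \right)}}{-65} = \frac{-163 - 4}{-65} = \left(- \frac{1}{65}\right) \left(-167\right) = \frac{167}{65}$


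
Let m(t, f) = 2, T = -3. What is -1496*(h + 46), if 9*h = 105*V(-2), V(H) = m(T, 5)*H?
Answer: 2992/3 ≈ 997.33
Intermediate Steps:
V(H) = 2*H
h = -140/3 (h = (105*(2*(-2)))/9 = (105*(-4))/9 = (1/9)*(-420) = -140/3 ≈ -46.667)
-1496*(h + 46) = -1496*(-140/3 + 46) = -1496*(-2/3) = 2992/3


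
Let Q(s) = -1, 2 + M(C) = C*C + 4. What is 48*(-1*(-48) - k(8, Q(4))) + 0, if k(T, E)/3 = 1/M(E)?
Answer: 2256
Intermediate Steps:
M(C) = 2 + C² (M(C) = -2 + (C*C + 4) = -2 + (C² + 4) = -2 + (4 + C²) = 2 + C²)
k(T, E) = 3/(2 + E²)
48*(-1*(-48) - k(8, Q(4))) + 0 = 48*(-1*(-48) - 3/(2 + (-1)²)) + 0 = 48*(48 - 3/(2 + 1)) + 0 = 48*(48 - 3/3) + 0 = 48*(48 - 1*1) + 0 = 48*(48 - 1) + 0 = 48*47 + 0 = 2256 + 0 = 2256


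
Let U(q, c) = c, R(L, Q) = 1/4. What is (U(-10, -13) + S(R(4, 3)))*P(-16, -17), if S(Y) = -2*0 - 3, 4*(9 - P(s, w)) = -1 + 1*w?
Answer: -216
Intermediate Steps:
R(L, Q) = ¼
P(s, w) = 37/4 - w/4 (P(s, w) = 9 - (-1 + 1*w)/4 = 9 - (-1 + w)/4 = 9 + (¼ - w/4) = 37/4 - w/4)
S(Y) = -3 (S(Y) = 0 - 3 = -3)
(U(-10, -13) + S(R(4, 3)))*P(-16, -17) = (-13 - 3)*(37/4 - ¼*(-17)) = -16*(37/4 + 17/4) = -16*27/2 = -216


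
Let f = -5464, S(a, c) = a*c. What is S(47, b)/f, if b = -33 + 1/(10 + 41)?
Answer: 39527/139332 ≈ 0.28369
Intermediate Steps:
b = -1682/51 (b = -33 + 1/51 = -1682/51 ≈ -32.980)
S(47, b)/f = (47*(-1682/51))/(-5464) = -79054/51*(-1/5464) = 39527/139332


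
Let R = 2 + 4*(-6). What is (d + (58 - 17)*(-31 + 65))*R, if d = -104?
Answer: -28380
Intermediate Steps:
R = -22 (R = 2 - 24 = -22)
(d + (58 - 17)*(-31 + 65))*R = (-104 + (58 - 17)*(-31 + 65))*(-22) = (-104 + 41*34)*(-22) = (-104 + 1394)*(-22) = 1290*(-22) = -28380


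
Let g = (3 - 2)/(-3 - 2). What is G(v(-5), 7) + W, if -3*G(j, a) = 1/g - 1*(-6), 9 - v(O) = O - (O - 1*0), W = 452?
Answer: 1355/3 ≈ 451.67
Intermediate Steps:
g = -⅕ (g = 1/(-5) = 1*(-⅕) = -⅕ ≈ -0.20000)
v(O) = 9 (v(O) = 9 - (O - (O - 1*0)) = 9 - (O - (O + 0)) = 9 - (O - O) = 9 - 1*0 = 9 + 0 = 9)
G(j, a) = -⅓ (G(j, a) = -(1/(-⅕) - 1*(-6))/3 = -(-5 + 6)/3 = -⅓*1 = -⅓)
G(v(-5), 7) + W = -⅓ + 452 = 1355/3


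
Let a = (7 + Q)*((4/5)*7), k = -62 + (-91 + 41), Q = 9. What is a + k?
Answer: -112/5 ≈ -22.400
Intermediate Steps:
k = -112 (k = -62 - 50 = -112)
a = 448/5 (a = (7 + 9)*((4/5)*7) = 16*((4*(⅕))*7) = 16*((⅘)*7) = 16*(28/5) = 448/5 ≈ 89.600)
a + k = 448/5 - 112 = -112/5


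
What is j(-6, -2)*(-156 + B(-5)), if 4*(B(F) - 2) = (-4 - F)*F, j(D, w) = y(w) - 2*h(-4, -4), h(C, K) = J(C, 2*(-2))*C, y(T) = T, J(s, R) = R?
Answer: 10557/2 ≈ 5278.5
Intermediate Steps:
h(C, K) = -4*C (h(C, K) = (2*(-2))*C = -4*C)
j(D, w) = -32 + w (j(D, w) = w - (-8)*(-4) = w - 2*16 = w - 32 = -32 + w)
B(F) = 2 + F*(-4 - F)/4 (B(F) = 2 + ((-4 - F)*F)/4 = 2 + (F*(-4 - F))/4 = 2 + F*(-4 - F)/4)
j(-6, -2)*(-156 + B(-5)) = (-32 - 2)*(-156 + (2 - 1*(-5) - 1/4*(-5)**2)) = -34*(-156 + (2 + 5 - 1/4*25)) = -34*(-156 + (2 + 5 - 25/4)) = -34*(-156 + 3/4) = -34*(-621/4) = 10557/2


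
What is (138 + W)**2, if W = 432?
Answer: 324900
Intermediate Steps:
(138 + W)**2 = (138 + 432)**2 = 570**2 = 324900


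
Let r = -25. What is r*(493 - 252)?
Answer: -6025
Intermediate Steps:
r*(493 - 252) = -25*(493 - 252) = -25*241 = -6025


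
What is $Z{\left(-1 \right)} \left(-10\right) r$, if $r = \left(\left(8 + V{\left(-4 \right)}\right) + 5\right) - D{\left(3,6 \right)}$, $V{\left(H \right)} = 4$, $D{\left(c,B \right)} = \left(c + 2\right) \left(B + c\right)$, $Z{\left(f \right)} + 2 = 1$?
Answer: $-280$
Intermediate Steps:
$Z{\left(f \right)} = -1$ ($Z{\left(f \right)} = -2 + 1 = -1$)
$D{\left(c,B \right)} = \left(2 + c\right) \left(B + c\right)$
$r = -28$ ($r = \left(\left(8 + 4\right) + 5\right) - \left(3^{2} + 2 \cdot 6 + 2 \cdot 3 + 6 \cdot 3\right) = \left(12 + 5\right) - \left(9 + 12 + 6 + 18\right) = 17 - 45 = -28$)
$Z{\left(-1 \right)} \left(-10\right) r = \left(-1\right) \left(-10\right) \left(-28\right) = 10 \left(-28\right) = -280$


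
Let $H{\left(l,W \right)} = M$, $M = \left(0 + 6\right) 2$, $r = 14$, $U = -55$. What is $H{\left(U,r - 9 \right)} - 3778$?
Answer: $-3766$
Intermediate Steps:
$M = 12$ ($M = 6 \cdot 2 = 12$)
$H{\left(l,W \right)} = 12$
$H{\left(U,r - 9 \right)} - 3778 = 12 - 3778 = -3766$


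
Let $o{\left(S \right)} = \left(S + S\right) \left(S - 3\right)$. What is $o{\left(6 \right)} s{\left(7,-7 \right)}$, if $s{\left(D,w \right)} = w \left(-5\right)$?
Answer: $1260$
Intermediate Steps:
$s{\left(D,w \right)} = - 5 w$
$o{\left(S \right)} = 2 S \left(-3 + S\right)$
$o{\left(6 \right)} s{\left(7,-7 \right)} = 2 \cdot 6 \left(-3 + 6\right) \left(\left(-5\right) \left(-7\right)\right) = 2 \cdot 6 \cdot 3 \cdot 35 = 36 \cdot 35 = 1260$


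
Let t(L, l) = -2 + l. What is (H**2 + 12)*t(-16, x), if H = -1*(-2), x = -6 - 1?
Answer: -144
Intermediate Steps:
x = -7
H = 2
(H**2 + 12)*t(-16, x) = (2**2 + 12)*(-2 - 7) = (4 + 12)*(-9) = 16*(-9) = -144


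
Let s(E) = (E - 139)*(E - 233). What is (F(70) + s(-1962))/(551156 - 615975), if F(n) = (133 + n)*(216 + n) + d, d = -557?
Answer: -4669196/64819 ≈ -72.034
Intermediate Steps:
s(E) = (-233 + E)*(-139 + E) (s(E) = (-139 + E)*(-233 + E) = (-233 + E)*(-139 + E))
F(n) = -557 + (133 + n)*(216 + n) (F(n) = (133 + n)*(216 + n) - 557 = -557 + (133 + n)*(216 + n))
(F(70) + s(-1962))/(551156 - 615975) = ((28171 + 70² + 349*70) + (32387 + (-1962)² - 372*(-1962)))/(551156 - 615975) = ((28171 + 4900 + 24430) + (32387 + 3849444 + 729864))/(-64819) = (57501 + 4611695)*(-1/64819) = 4669196*(-1/64819) = -4669196/64819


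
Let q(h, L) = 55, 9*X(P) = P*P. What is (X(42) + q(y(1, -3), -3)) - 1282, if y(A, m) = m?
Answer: -1031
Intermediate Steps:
X(P) = P²/9 (X(P) = (P*P)/9 = P²/9)
(X(42) + q(y(1, -3), -3)) - 1282 = ((⅑)*42² + 55) - 1282 = ((⅑)*1764 + 55) - 1282 = (196 + 55) - 1282 = 251 - 1282 = -1031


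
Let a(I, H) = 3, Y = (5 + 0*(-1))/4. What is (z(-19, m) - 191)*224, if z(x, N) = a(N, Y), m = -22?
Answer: -42112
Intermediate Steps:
Y = 5/4 (Y = (5 + 0)*(¼) = 5*(¼) = 5/4 ≈ 1.2500)
z(x, N) = 3
(z(-19, m) - 191)*224 = (3 - 191)*224 = -188*224 = -42112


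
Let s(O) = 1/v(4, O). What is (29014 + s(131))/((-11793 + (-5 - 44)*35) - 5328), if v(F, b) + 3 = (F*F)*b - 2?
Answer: -60668275/39386076 ≈ -1.5403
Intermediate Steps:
v(F, b) = -5 + b*F**2 (v(F, b) = -3 + ((F*F)*b - 2) = -3 + (F**2*b - 2) = -3 + (b*F**2 - 2) = -3 + (-2 + b*F**2) = -5 + b*F**2)
s(O) = 1/(-5 + 16*O) (s(O) = 1/(-5 + O*4**2) = 1/(-5 + O*16) = 1/(-5 + 16*O))
(29014 + s(131))/((-11793 + (-5 - 44)*35) - 5328) = (29014 + 1/(-5 + 16*131))/((-11793 + (-5 - 44)*35) - 5328) = (29014 + 1/(-5 + 2096))/((-11793 - 49*35) - 5328) = (29014 + 1/2091)/((-11793 - 1715) - 5328) = (29014 + 1/2091)/(-13508 - 5328) = (60668275/2091)/(-18836) = (60668275/2091)*(-1/18836) = -60668275/39386076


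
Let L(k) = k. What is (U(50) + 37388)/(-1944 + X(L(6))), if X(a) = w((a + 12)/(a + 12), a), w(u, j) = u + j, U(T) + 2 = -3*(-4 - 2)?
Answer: -37404/1937 ≈ -19.310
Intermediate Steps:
U(T) = 16 (U(T) = -2 - 3*(-4 - 2) = -2 - 3*(-6) = -2 + 18 = 16)
w(u, j) = j + u
X(a) = 1 + a (X(a) = a + (a + 12)/(a + 12) = a + (12 + a)/(12 + a) = a + 1 = 1 + a)
(U(50) + 37388)/(-1944 + X(L(6))) = (16 + 37388)/(-1944 + (1 + 6)) = 37404/(-1944 + 7) = 37404/(-1937) = 37404*(-1/1937) = -37404/1937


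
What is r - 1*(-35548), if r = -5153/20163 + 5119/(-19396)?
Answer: 1069381823563/30083196 ≈ 35548.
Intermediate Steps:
r = -15627845/30083196 (r = -5153*1/20163 + 5119*(-1/19396) = -5153/20163 - 5119/19396 = -15627845/30083196 ≈ -0.51949)
r - 1*(-35548) = -15627845/30083196 - 1*(-35548) = -15627845/30083196 + 35548 = 1069381823563/30083196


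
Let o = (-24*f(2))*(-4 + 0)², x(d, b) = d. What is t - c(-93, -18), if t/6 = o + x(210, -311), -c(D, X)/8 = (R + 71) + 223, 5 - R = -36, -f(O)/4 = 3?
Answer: 31588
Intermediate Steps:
f(O) = -12 (f(O) = -4*3 = -12)
R = 41 (R = 5 - 1*(-36) = 5 + 36 = 41)
o = 4608 (o = (-24*(-12))*(-4 + 0)² = 288*(-4)² = 288*16 = 4608)
c(D, X) = -2680 (c(D, X) = -8*((41 + 71) + 223) = -8*(112 + 223) = -8*335 = -2680)
t = 28908 (t = 6*(4608 + 210) = 6*4818 = 28908)
t - c(-93, -18) = 28908 - 1*(-2680) = 28908 + 2680 = 31588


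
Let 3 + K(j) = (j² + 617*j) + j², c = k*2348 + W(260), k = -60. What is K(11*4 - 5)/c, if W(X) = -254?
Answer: -13551/70567 ≈ -0.19203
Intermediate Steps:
c = -141134 (c = -60*2348 - 254 = -140880 - 254 = -141134)
K(j) = -3 + 2*j² + 617*j (K(j) = -3 + ((j² + 617*j) + j²) = -3 + (2*j² + 617*j) = -3 + 2*j² + 617*j)
K(11*4 - 5)/c = (-3 + 2*(11*4 - 5)² + 617*(11*4 - 5))/(-141134) = (-3 + 2*(44 - 5)² + 617*(44 - 5))*(-1/141134) = (-3 + 2*39² + 617*39)*(-1/141134) = (-3 + 2*1521 + 24063)*(-1/141134) = (-3 + 3042 + 24063)*(-1/141134) = 27102*(-1/141134) = -13551/70567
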